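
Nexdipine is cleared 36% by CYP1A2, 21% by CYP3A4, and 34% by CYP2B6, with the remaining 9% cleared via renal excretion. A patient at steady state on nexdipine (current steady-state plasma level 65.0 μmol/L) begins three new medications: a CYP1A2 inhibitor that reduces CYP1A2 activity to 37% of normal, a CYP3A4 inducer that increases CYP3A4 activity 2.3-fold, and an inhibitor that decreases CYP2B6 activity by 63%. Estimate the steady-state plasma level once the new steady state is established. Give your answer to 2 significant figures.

78 μmol/L

The CYP1A2 pathway (36% of clearance) drops to 0.37× activity: 0.36 × 0.37 = 0.1332.
The CYP3A4 pathway (21% of clearance) rises to 2.3× activity: 0.21 × 2.3 = 0.483.
The CYP2B6 pathway (34% of clearance) falls to 0.37× activity: 0.34 × 0.37 = 0.1258.
Non-CYP routes (9%) are unchanged.
New clearance relative to baseline: 0.1332 + 0.483 + 0.1258 + 0.09 = 0.832.
Dividing the baseline by the relative clearance: 65.0 / 0.832 = 78 μmol/L.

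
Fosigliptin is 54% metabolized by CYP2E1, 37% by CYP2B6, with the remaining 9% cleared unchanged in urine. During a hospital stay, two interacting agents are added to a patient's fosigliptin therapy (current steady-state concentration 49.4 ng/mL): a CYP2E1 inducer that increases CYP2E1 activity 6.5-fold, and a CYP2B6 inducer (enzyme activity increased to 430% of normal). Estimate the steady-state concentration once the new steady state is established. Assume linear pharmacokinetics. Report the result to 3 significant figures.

9.52 ng/mL

CYP2E1: 0.54 × 6.5 = 3.51
CYP2B6: 0.37 × 4.3 = 1.591
Other: 0.09 (unchanged)
Relative clearance = 3.51 + 1.591 + 0.09 = 5.191.
Steady-state concentration ∝ 1/CL: new value = 49.4 / 5.191 = 9.52 ng/mL.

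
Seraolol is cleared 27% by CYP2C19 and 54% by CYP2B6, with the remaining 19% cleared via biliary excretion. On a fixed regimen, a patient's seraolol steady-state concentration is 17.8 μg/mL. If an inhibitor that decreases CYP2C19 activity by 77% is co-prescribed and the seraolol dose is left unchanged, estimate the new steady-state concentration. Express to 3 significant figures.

The CYP2C19 pathway (27% of clearance) falls to 0.23× activity: 0.27 × 0.23 = 0.0621.
CYP2B6 (54%) and the residual 19% are unaffected.
Relative clearance = 0.0621 + 0.54 + 0.19 = 0.7921.
With dosing unchanged, steady-state concentration scales as 1/CL: 17.8 / 0.7921 = 22.5 μg/mL.

22.5 μg/mL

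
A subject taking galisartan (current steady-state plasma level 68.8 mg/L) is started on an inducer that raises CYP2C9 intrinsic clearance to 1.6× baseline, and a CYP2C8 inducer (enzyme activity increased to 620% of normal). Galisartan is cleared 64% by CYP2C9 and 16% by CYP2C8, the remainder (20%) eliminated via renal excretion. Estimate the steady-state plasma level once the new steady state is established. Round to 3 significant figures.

31.0 mg/L

CYP2C9: 0.64 × 1.6 = 1.024
CYP2C8: 0.16 × 6.2 = 0.992
Other: 0.2 (unchanged)
New clearance relative to baseline: 1.024 + 0.992 + 0.2 = 2.216.
Dividing the baseline by the relative clearance: 68.8 / 2.216 = 31.0 mg/L.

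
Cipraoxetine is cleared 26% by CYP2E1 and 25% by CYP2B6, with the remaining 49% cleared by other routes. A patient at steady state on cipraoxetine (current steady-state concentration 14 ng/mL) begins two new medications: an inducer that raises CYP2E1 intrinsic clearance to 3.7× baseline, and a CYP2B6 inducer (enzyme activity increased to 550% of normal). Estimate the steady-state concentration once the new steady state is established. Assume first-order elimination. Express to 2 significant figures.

5.0 ng/mL

The CYP2E1 pathway (26% of clearance) is boosted to 3.7× activity: 0.26 × 3.7 = 0.962.
The CYP2B6 pathway (25% of clearance) is boosted to 5.5× activity: 0.25 × 5.5 = 1.375.
The remaining 49% of clearance is unaffected.
Relative clearance = 0.962 + 1.375 + 0.49 = 2.827.
New steady-state concentration = 14 / 2.827 = 5.0 ng/mL (concentration scales inversely with clearance).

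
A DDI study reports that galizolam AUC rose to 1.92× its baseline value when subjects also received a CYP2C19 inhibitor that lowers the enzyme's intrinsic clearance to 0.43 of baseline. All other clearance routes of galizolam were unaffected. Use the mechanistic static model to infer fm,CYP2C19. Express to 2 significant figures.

CL'/CL = 1 / 1.92 = 0.5208
0.43·fm + (1 − fm) = 0.5208
fm = (0.5208 − 1) / (0.43 − 1) = 0.84

0.84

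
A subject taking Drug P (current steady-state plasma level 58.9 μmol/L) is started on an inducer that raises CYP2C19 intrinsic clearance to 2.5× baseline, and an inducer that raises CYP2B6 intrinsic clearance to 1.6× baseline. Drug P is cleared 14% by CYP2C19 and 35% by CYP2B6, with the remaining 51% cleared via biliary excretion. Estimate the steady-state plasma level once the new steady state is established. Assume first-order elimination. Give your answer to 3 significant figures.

CYP2C19: 0.14 × 2.5 = 0.35
CYP2B6: 0.35 × 1.6 = 0.56
Other: 0.51 (unchanged)
CL_new/CL_old = 0.35 + 0.56 + 0.51 = 1.42.
Steady-state plasma level ∝ 1/CL: new value = 58.9 / 1.42 = 41.5 μmol/L.

41.5 μmol/L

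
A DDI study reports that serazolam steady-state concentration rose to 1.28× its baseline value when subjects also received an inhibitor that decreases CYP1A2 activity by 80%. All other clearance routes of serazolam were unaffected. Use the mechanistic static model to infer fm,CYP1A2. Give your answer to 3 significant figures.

Write x for the fraction cleared via CYP1A2. The observed steady-state concentration change means clearance fell to 1/1.28 = 0.7812 of baseline.
Only the CYP1A2 route changed, so 0.7812 = x·0.2 + (1 − x), giving x = 0.273.

0.273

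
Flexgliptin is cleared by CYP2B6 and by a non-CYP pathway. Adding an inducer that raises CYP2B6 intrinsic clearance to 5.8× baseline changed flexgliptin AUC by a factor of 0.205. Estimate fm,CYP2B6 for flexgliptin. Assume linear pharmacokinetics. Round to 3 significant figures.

0.808

Call the CYP2B6 fraction fm. After the interaction, CL_new/CL_old = fm × 5.8 + (1 − fm).
AUC ratio = 1 / (new CL fraction), so new CL fraction = 1 / 0.205 = 4.878.
fm × 5.8 + 1 − fm = 4.878  ⇒  fm × (5.8 − 1) = 3.878  ⇒  fm = 0.808.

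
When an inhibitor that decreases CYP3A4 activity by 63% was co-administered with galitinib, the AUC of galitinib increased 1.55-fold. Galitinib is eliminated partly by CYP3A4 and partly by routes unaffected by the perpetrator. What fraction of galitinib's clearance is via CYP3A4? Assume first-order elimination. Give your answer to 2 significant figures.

Call the CYP3A4 fraction fm. After the interaction, CL_new/CL_old = fm × 0.37 + (1 − fm).
AUC ratio = 1 / (new CL fraction), so new CL fraction = 1 / 1.55 = 0.6452.
fm × 0.37 + 1 − fm = 0.6452  ⇒  fm × (0.37 − 1) = −0.3548  ⇒  fm = 0.56.

0.56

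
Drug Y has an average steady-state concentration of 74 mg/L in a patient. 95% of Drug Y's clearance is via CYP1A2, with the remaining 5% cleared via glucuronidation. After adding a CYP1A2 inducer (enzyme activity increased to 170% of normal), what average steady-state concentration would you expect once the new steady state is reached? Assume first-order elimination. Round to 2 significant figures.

The CYP1A2 pathway (95% of clearance) rises to 1.7× activity: 0.95 × 1.7 = 1.615.
The remaining 5% of clearance is unaffected.
CL_new/CL_old = 1.615 + 0.05 = 1.665.
Average steady-state concentration ∝ 1/CL, so new value = 74 / 1.665 = 44 mg/L.

44 mg/L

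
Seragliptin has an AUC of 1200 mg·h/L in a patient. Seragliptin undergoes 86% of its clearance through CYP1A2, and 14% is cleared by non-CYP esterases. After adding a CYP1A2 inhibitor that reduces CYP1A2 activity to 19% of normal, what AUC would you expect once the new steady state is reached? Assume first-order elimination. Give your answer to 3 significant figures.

3.96 × 10³ mg·h/L

The CYP1A2 pathway (86% of clearance) drops to 0.19× activity: 0.86 × 0.19 = 0.1634.
The remaining 14% of clearance is unaffected.
CL_new/CL_old = 0.1634 + 0.14 = 0.3034.
With dosing unchanged, AUC scales as 1/CL: 1200 / 0.3034 = 3.96 × 10³ mg·h/L.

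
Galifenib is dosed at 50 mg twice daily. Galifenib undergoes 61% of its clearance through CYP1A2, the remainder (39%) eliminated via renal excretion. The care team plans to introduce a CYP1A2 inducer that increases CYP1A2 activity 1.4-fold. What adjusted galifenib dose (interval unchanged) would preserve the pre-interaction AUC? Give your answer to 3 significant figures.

62.2 mg

The CYP1A2 pathway (61% of clearance) rises to 1.4× activity: 0.61 × 1.4 = 0.854.
Non-CYP routes (39%) are unchanged.
Relative clearance = 0.854 + 0.39 = 1.244.
Css,avg = (dose rate)/CL, so holding Css fixed requires dose ∝ CL: 50 × 1.244 = 62.2 mg.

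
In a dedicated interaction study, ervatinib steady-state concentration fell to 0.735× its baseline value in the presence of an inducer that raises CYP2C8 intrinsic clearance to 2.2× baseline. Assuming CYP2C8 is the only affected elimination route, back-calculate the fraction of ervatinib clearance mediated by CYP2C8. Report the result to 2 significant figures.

CL'/CL = 1 / 0.735 = 1.361
2.2·fm + (1 − fm) = 1.361
fm = (1.361 − 1) / (2.2 − 1) = 0.30

0.30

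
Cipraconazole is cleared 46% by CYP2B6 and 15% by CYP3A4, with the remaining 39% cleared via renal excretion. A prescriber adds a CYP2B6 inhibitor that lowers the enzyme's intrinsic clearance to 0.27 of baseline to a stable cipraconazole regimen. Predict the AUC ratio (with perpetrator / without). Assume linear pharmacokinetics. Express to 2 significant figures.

1.5

CYP2B6: 0.46 × 0.27 = 0.1242
CYP3A4: 0.15 (unchanged)
Other: 0.39 (unchanged)
CL_new/CL_old = 0.1242 + 0.15 + 0.39 = 0.6642.
AUC ratio = CL_old/CL_new = 1 / 0.6642 = 1.5.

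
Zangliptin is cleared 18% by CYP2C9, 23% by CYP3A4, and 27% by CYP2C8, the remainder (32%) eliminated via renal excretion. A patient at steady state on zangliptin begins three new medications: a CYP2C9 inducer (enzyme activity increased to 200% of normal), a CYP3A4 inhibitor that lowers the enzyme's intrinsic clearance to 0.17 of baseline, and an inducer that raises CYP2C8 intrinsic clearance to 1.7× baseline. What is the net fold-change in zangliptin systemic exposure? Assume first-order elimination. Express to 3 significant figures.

0.849

CYP2C9: 0.18 × 2 = 0.36
CYP3A4: 0.23 × 0.17 = 0.0391
CYP2C8: 0.27 × 1.7 = 0.459
Other: 0.32 (unchanged)
Relative clearance = 0.36 + 0.0391 + 0.459 + 0.32 = 1.1781.
Because systemic exposure varies inversely with clearance, the combined effect is 1 / 1.1781 = 0.849.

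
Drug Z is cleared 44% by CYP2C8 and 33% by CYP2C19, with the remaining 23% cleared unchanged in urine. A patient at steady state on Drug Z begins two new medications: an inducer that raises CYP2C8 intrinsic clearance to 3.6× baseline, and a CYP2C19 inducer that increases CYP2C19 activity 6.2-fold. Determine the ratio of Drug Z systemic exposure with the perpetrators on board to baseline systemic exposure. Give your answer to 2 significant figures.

0.26

The CYP2C8 pathway (44% of clearance) rises to 3.6× activity: 0.44 × 3.6 = 1.584.
The CYP2C19 pathway (33% of clearance) rises to 6.2× activity: 0.33 × 6.2 = 2.046.
The remaining 23% of clearance is unaffected.
Relative clearance = 1.584 + 2.046 + 0.23 = 3.86.
Systemic exposure ∝ 1/CL: fold-change = 1 / 3.86 = 0.26.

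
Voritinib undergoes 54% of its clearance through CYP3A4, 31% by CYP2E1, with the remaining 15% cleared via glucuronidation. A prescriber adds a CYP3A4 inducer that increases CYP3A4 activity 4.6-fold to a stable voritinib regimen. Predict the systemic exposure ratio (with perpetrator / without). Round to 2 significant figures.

0.34

The CYP3A4 pathway (54% of clearance) rises to 4.6× activity: 0.54 × 4.6 = 2.484.
CYP2E1 (31%) and the residual 15% are unaffected.
New clearance relative to baseline: 2.484 + 0.31 + 0.15 = 2.944.
Since systemic exposure ∝ 1/CL, the ratio is 1 / 2.944 = 0.34.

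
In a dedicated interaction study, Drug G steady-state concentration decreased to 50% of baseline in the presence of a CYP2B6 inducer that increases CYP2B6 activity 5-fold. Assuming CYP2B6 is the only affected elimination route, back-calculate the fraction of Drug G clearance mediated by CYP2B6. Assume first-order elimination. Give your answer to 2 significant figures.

Let x = fm,CYP2B6. Because steady-state concentration ∝ 1/CL, relative clearance rose to 1/0.500 = 2.
Setting x·5 + (1 − x) = 2 and solving: x = (2 − 1)/(5 − 1) = 0.25.

0.25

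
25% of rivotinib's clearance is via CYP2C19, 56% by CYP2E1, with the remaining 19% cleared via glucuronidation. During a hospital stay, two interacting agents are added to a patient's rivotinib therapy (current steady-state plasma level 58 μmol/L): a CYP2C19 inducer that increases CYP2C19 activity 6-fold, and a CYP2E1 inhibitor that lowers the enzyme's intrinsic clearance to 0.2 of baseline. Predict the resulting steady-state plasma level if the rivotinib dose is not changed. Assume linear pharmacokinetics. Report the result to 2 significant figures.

CYP2C19: 0.25 × 6 = 1.5
CYP2E1: 0.56 × 0.2 = 0.112
Other: 0.19 (unchanged)
CL_new/CL_old = 1.5 + 0.112 + 0.19 = 1.802.
New steady-state plasma level = 58 / 1.802 = 32 μmol/L (concentration scales inversely with clearance).

32 μmol/L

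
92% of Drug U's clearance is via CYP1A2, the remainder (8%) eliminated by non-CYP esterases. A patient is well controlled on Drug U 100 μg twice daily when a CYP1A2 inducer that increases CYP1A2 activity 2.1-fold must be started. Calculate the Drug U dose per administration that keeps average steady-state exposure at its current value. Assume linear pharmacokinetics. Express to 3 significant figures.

201 μg

The CYP1A2 pathway (92% of clearance) increases to 2.1× activity: 0.92 × 2.1 = 1.932.
The remaining 8% of clearance is unaffected.
CL_new/CL_old = 1.932 + 0.08 = 2.012.
Css,avg = (dose rate)/CL, so holding Css fixed requires dose ∝ CL: 100 × 2.012 = 201 μg.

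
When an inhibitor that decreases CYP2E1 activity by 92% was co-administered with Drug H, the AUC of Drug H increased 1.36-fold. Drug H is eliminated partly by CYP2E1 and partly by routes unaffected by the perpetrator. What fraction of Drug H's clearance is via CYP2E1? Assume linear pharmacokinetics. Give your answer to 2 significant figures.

CL'/CL = 1 / 1.36 = 0.7353
0.08·fm + (1 − fm) = 0.7353
fm = (0.7353 − 1) / (0.08 − 1) = 0.29

0.29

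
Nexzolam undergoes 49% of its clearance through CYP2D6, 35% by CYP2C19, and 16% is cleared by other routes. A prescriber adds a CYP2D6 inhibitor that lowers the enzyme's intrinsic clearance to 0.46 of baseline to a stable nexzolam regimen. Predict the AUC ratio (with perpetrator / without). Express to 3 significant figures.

1.36

The CYP2D6 pathway (49% of clearance) is reduced to 0.46× activity: 0.49 × 0.46 = 0.2254.
CYP2C19 (35%) and the residual 16% are unaffected.
CL_new/CL_old = 0.2254 + 0.35 + 0.16 = 0.7354.
AUC is inversely proportional to clearance, so the fold-change is 1 / 0.7354 = 1.36.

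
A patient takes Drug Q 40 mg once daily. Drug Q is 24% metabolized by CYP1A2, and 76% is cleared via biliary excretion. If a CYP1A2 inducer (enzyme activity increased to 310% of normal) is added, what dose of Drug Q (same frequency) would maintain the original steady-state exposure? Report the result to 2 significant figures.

The CYP1A2 pathway (24% of clearance) rises to 3.1× activity: 0.24 × 3.1 = 0.744.
The remaining 76% of clearance is unaffected.
Relative clearance = 0.744 + 0.76 = 1.504.
Exposure is unchanged when dose changes in proportion to clearance. New dose = 40 mg × 1.504 = 60 mg.

60 mg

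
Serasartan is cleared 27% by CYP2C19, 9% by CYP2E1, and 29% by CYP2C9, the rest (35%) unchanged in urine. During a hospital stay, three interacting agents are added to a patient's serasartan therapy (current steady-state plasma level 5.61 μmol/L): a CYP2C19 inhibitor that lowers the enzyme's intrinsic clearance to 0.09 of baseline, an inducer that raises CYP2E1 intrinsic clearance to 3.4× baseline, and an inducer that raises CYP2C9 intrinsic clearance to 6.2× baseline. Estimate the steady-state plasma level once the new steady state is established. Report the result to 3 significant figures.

2.26 μmol/L

The CYP2C19 pathway (27% of clearance) falls to 0.09× activity: 0.27 × 0.09 = 0.0243.
The CYP2E1 pathway (9% of clearance) increases to 3.4× activity: 0.09 × 3.4 = 0.306.
The CYP2C9 pathway (29% of clearance) rises to 6.2× activity: 0.29 × 6.2 = 1.798.
Non-CYP routes (35%) are unchanged.
New clearance relative to baseline: 0.0243 + 0.306 + 1.798 + 0.35 = 2.4783.
New steady-state plasma level = 5.61 / 2.4783 = 2.26 μmol/L (concentration scales inversely with clearance).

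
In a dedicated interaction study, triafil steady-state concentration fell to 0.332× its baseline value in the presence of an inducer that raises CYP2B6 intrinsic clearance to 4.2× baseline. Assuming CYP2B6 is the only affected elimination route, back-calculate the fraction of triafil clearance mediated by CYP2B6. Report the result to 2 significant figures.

CL'/CL = 1 / 0.332 = 3.012
4.2·fm + (1 − fm) = 3.012
fm = (3.012 − 1) / (4.2 − 1) = 0.63

0.63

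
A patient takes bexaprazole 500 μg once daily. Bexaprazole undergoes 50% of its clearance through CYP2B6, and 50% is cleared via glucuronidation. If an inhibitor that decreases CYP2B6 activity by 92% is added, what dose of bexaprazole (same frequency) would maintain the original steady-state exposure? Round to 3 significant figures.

270 μg

CYP2B6: 0.5 × 0.08 = 0.04
Other: 0.5 (unchanged)
Relative clearance = 0.04 + 0.5 = 0.54.
Exposure is unchanged when dose changes in proportion to clearance. New dose = 500 μg × 0.54 = 270 μg.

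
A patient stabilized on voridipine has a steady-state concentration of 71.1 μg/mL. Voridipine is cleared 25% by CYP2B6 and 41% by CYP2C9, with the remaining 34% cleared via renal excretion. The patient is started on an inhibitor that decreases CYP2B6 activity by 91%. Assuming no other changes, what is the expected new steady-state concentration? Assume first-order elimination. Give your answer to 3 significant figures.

92.0 μg/mL

The CYP2B6 pathway (25% of clearance) falls to 0.09× activity: 0.25 × 0.09 = 0.0225.
CYP2C9 (41%) and the residual 34% are unaffected.
New clearance relative to baseline: 0.0225 + 0.41 + 0.34 = 0.7725.
Steady-state concentration ∝ 1/CL, so new value = 71.1 / 0.7725 = 92.0 μg/mL.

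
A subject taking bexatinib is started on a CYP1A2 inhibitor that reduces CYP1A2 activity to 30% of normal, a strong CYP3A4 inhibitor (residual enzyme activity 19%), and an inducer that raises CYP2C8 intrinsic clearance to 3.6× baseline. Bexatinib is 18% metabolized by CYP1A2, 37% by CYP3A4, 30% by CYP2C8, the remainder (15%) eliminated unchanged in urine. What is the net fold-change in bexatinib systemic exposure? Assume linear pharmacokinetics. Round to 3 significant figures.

0.738

The CYP1A2 pathway (18% of clearance) is reduced to 0.3× activity: 0.18 × 0.3 = 0.054.
The CYP3A4 pathway (37% of clearance) falls to 0.19× activity: 0.37 × 0.19 = 0.0703.
The CYP2C8 pathway (30% of clearance) rises to 3.6× activity: 0.3 × 3.6 = 1.08.
Non-CYP routes (15%) are unchanged.
New clearance relative to baseline: 0.054 + 0.0703 + 1.08 + 0.15 = 1.3543.
Because systemic exposure varies inversely with clearance, the combined effect is 1 / 1.3543 = 0.738.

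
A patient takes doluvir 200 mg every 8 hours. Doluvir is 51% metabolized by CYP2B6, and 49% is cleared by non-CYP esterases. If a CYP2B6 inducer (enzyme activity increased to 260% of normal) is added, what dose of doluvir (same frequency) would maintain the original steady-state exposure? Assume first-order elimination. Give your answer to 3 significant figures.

CYP2B6: 0.51 × 2.6 = 1.326
Other: 0.49 (unchanged)
CL_new/CL_old = 1.326 + 0.49 = 1.816.
To maintain the same steady-state level, dose must scale with clearance: new dose = 200 × 1.816 = 363 mg.

363 mg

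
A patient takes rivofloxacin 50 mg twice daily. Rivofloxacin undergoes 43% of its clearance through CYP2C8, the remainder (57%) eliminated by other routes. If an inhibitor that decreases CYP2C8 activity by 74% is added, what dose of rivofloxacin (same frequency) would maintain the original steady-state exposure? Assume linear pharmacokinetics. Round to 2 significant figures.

CYP2C8: 0.43 × 0.26 = 0.1118
Other: 0.57 (unchanged)
CL_new/CL_old = 0.1118 + 0.57 = 0.6818.
Css,avg = (dose rate)/CL, so holding Css fixed requires dose ∝ CL: 50 × 0.6818 = 34 mg.

34 mg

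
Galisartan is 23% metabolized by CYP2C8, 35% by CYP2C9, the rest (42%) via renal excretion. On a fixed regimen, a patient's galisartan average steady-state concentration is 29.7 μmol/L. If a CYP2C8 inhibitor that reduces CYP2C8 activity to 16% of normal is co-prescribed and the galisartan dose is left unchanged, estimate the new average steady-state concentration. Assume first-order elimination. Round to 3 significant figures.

36.8 μmol/L

The CYP2C8 pathway (23% of clearance) drops to 0.16× activity: 0.23 × 0.16 = 0.0368.
CYP2C9 (35%) and the residual 42% are unaffected.
New clearance relative to baseline: 0.0368 + 0.35 + 0.42 = 0.8068.
New average steady-state concentration = baseline ÷ relative clearance = 29.7 / 0.8068 = 36.8 μmol/L.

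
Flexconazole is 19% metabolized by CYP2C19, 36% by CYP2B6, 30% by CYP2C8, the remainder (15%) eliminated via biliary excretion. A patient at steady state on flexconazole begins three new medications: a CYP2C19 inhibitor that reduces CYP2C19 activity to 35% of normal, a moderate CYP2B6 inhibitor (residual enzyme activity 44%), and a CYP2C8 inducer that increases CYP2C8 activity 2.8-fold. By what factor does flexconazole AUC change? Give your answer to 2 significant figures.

0.82

CYP2C19: 0.19 × 0.35 = 0.0665
CYP2B6: 0.36 × 0.44 = 0.1584
CYP2C8: 0.3 × 2.8 = 0.84
Other: 0.15 (unchanged)
Relative clearance = 0.0665 + 0.1584 + 0.84 + 0.15 = 1.2149.
Net AUC ratio = 1 / 1.2149 = 0.82.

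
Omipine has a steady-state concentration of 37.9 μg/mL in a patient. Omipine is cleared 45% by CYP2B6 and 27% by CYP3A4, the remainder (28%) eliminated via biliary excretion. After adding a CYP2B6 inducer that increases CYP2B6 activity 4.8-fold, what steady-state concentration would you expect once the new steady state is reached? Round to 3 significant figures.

14.0 μg/mL

The CYP2B6 pathway (45% of clearance) increases to 4.8× activity: 0.45 × 4.8 = 2.16.
CYP3A4 (27%) and the residual 28% are unaffected.
CL_new/CL_old = 2.16 + 0.27 + 0.28 = 2.71.
With dosing unchanged, steady-state concentration scales as 1/CL: 37.9 / 2.71 = 14.0 μg/mL.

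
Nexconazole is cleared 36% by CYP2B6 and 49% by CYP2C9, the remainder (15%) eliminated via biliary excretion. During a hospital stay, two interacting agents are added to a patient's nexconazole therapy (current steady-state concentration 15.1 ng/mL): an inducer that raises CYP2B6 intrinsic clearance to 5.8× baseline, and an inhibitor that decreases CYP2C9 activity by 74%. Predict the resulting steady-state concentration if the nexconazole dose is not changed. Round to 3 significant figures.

The CYP2B6 pathway (36% of clearance) is boosted to 5.8× activity: 0.36 × 5.8 = 2.088.
The CYP2C9 pathway (49% of clearance) drops to 0.26× activity: 0.49 × 0.26 = 0.1274.
The remaining 15% of clearance is unaffected.
CL_new/CL_old = 2.088 + 0.1274 + 0.15 = 2.3654.
Dividing the baseline by the relative clearance: 15.1 / 2.3654 = 6.38 ng/mL.

6.38 ng/mL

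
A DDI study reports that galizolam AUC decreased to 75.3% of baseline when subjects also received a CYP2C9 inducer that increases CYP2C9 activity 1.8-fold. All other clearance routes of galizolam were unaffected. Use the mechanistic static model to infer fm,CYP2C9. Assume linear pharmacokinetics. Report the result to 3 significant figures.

CL'/CL = 1 / 0.753 = 1.328
1.8·fm + (1 − fm) = 1.328
fm = (1.328 − 1) / (1.8 − 1) = 0.410

0.410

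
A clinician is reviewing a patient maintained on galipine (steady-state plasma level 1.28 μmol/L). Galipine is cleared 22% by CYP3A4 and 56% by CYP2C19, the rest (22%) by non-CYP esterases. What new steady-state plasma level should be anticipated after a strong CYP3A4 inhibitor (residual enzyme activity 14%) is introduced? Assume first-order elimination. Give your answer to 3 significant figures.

1.58 μmol/L

The CYP3A4 pathway (22% of clearance) falls to 0.14× activity: 0.22 × 0.14 = 0.0308.
CYP2C19 (56%) and the residual 22% are unaffected.
CL_new/CL_old = 0.0308 + 0.56 + 0.22 = 0.8108.
With dosing unchanged, steady-state plasma level scales as 1/CL: 1.28 / 0.8108 = 1.58 μmol/L.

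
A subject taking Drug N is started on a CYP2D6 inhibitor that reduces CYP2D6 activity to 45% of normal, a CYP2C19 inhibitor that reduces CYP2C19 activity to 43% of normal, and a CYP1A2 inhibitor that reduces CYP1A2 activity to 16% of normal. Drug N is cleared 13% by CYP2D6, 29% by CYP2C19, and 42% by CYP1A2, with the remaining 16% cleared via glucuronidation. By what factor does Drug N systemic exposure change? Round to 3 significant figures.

The CYP2D6 pathway (13% of clearance) drops to 0.45× activity: 0.13 × 0.45 = 0.0585.
The CYP2C19 pathway (29% of clearance) drops to 0.43× activity: 0.29 × 0.43 = 0.1247.
The CYP1A2 pathway (42% of clearance) falls to 0.16× activity: 0.42 × 0.16 = 0.0672.
Non-CYP routes (16%) are unchanged.
New clearance relative to baseline: 0.0585 + 0.1247 + 0.0672 + 0.16 = 0.4104.
Systemic exposure ∝ 1/CL: fold-change = 1 / 0.4104 = 2.44.

2.44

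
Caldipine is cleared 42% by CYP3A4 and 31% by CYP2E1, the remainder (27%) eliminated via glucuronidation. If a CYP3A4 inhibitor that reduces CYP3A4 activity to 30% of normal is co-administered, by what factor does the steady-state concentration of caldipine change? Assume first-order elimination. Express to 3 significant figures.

The CYP3A4 pathway (42% of clearance) falls to 0.3× activity: 0.42 × 0.3 = 0.126.
CYP2E1 (31%) and the residual 27% are unaffected.
Relative clearance = 0.126 + 0.31 + 0.27 = 0.706.
Steady-state concentration is inversely proportional to clearance, so the fold-change is 1 / 0.706 = 1.42.

1.42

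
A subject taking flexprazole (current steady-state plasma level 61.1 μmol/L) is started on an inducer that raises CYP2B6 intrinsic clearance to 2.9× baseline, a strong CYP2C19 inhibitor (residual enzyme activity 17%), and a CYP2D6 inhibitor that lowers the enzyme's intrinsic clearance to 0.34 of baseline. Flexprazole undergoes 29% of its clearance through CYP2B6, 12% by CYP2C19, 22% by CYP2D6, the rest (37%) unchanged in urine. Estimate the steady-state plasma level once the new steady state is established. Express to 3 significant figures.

46.8 μmol/L

The CYP2B6 pathway (29% of clearance) is boosted to 2.9× activity: 0.29 × 2.9 = 0.841.
The CYP2C19 pathway (12% of clearance) drops to 0.17× activity: 0.12 × 0.17 = 0.0204.
The CYP2D6 pathway (22% of clearance) is reduced to 0.34× activity: 0.22 × 0.34 = 0.0748.
Non-CYP routes (37%) are unchanged.
Relative clearance = 0.841 + 0.0204 + 0.0748 + 0.37 = 1.3062.
Dividing the baseline by the relative clearance: 61.1 / 1.3062 = 46.8 μmol/L.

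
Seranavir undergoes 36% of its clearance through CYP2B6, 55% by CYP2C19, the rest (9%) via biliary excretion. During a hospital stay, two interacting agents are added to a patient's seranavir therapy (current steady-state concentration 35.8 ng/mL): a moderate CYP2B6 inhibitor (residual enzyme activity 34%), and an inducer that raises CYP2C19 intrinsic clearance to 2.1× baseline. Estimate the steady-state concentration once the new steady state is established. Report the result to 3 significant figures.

The CYP2B6 pathway (36% of clearance) is reduced to 0.34× activity: 0.36 × 0.34 = 0.1224.
The CYP2C19 pathway (55% of clearance) rises to 2.1× activity: 0.55 × 2.1 = 1.155.
Non-CYP routes (9%) are unchanged.
CL_new/CL_old = 0.1224 + 1.155 + 0.09 = 1.3674.
New steady-state concentration = 35.8 / 1.3674 = 26.2 ng/mL (concentration scales inversely with clearance).

26.2 ng/mL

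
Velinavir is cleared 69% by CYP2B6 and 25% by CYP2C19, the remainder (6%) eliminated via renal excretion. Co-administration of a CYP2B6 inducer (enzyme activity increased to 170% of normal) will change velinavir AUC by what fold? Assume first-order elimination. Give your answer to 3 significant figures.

0.674

CYP2B6: 0.69 × 1.7 = 1.173
CYP2C19: 0.25 (unchanged)
Other: 0.06 (unchanged)
New clearance relative to baseline: 1.173 + 0.25 + 0.06 = 1.483.
AUC ratio = CL_old/CL_new = 1 / 1.483 = 0.674.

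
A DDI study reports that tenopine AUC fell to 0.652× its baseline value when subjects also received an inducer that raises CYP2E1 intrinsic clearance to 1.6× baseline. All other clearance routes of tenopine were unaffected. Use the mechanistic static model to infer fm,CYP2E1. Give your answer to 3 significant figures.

0.890

CL'/CL = 1 / 0.652 = 1.534
1.6·fm + (1 − fm) = 1.534
fm = (1.534 − 1) / (1.6 − 1) = 0.890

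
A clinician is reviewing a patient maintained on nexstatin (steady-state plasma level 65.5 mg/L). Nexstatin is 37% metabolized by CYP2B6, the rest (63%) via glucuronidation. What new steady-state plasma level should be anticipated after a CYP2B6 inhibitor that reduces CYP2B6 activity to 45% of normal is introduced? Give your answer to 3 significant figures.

82.2 mg/L

The CYP2B6 pathway (37% of clearance) is reduced to 0.45× activity: 0.37 × 0.45 = 0.1665.
The remaining 63% of clearance is unaffected.
New clearance relative to baseline: 0.1665 + 0.63 = 0.7965.
New steady-state plasma level = baseline ÷ relative clearance = 65.5 / 0.7965 = 82.2 mg/L.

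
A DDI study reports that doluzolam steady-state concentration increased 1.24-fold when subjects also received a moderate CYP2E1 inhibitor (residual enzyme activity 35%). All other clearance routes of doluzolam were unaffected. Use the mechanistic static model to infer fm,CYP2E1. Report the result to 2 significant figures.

0.30

Let x = fm,CYP2E1. Because steady-state concentration ∝ 1/CL, relative clearance fell to 1/1.24 = 0.8065.
Only the CYP2E1 route changed, so 0.8065 = x·0.35 + (1 − x), giving x = 0.30.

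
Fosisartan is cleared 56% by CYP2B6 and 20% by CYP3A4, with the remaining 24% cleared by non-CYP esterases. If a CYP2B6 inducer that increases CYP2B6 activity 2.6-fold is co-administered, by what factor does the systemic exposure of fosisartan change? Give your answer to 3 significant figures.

0.527

CYP2B6: 0.56 × 2.6 = 1.456
CYP3A4: 0.2 (unchanged)
Other: 0.24 (unchanged)
CL_new/CL_old = 1.456 + 0.2 + 0.24 = 1.896.
Systemic exposure ratio = CL_old/CL_new = 1 / 1.896 = 0.527.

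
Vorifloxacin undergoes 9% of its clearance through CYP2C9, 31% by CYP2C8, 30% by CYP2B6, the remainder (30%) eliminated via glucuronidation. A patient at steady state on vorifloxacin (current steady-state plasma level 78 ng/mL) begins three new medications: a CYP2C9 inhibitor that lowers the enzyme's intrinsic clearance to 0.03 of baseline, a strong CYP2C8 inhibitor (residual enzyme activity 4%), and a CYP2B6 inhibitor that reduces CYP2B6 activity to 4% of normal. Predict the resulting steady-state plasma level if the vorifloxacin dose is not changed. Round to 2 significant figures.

The CYP2C9 pathway (9% of clearance) is reduced to 0.03× activity: 0.09 × 0.03 = 0.0027.
The CYP2C8 pathway (31% of clearance) drops to 0.04× activity: 0.31 × 0.04 = 0.0124.
The CYP2B6 pathway (30% of clearance) falls to 0.04× activity: 0.3 × 0.04 = 0.012.
The remaining 30% of clearance is unaffected.
Relative clearance = 0.0027 + 0.0124 + 0.012 + 0.3 = 0.3271.
Steady-state plasma level ∝ 1/CL: new value = 78 / 0.3271 = 2.4 × 10² ng/mL.

2.4 × 10² ng/mL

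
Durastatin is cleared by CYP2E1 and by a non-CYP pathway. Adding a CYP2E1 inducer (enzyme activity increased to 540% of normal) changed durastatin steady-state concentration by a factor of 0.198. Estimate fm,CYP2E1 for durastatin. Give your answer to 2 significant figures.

0.92

CL'/CL = 1 / 0.198 = 5.051
5.4·fm + (1 − fm) = 5.051
fm = (5.051 − 1) / (5.4 − 1) = 0.92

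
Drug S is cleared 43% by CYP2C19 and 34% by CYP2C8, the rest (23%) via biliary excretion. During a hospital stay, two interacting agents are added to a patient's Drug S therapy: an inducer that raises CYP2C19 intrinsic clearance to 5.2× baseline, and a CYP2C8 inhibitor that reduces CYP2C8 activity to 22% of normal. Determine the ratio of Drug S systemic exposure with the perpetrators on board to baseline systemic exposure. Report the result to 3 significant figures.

The CYP2C19 pathway (43% of clearance) increases to 5.2× activity: 0.43 × 5.2 = 2.236.
The CYP2C8 pathway (34% of clearance) drops to 0.22× activity: 0.34 × 0.22 = 0.0748.
The remaining 23% of clearance is unaffected.
Relative clearance = 2.236 + 0.0748 + 0.23 = 2.5408.
Because systemic exposure varies inversely with clearance, the combined effect is 1 / 2.5408 = 0.394.

0.394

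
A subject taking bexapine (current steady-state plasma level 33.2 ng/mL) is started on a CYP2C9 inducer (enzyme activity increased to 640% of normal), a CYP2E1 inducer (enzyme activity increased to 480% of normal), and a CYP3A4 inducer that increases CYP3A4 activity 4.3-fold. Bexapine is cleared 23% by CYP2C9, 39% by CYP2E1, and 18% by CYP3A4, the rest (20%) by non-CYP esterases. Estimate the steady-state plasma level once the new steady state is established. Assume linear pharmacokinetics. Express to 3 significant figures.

7.69 ng/mL

The CYP2C9 pathway (23% of clearance) rises to 6.4× activity: 0.23 × 6.4 = 1.472.
The CYP2E1 pathway (39% of clearance) rises to 4.8× activity: 0.39 × 4.8 = 1.872.
The CYP3A4 pathway (18% of clearance) increases to 4.3× activity: 0.18 × 4.3 = 0.774.
The remaining 20% of clearance is unaffected.
Relative clearance = 1.472 + 1.872 + 0.774 + 0.2 = 4.318.
Steady-state plasma level ∝ 1/CL: new value = 33.2 / 4.318 = 7.69 ng/mL.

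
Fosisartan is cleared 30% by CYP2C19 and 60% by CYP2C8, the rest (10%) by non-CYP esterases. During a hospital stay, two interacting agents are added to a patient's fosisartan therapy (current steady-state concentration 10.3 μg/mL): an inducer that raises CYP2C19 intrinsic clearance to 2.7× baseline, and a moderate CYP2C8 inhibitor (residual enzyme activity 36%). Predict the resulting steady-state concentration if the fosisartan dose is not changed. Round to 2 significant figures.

CYP2C19: 0.3 × 2.7 = 0.81
CYP2C8: 0.6 × 0.36 = 0.216
Other: 0.1 (unchanged)
CL_new/CL_old = 0.81 + 0.216 + 0.1 = 1.126.
Steady-state concentration ∝ 1/CL: new value = 10.3 / 1.126 = 9.1 μg/mL.

9.1 μg/mL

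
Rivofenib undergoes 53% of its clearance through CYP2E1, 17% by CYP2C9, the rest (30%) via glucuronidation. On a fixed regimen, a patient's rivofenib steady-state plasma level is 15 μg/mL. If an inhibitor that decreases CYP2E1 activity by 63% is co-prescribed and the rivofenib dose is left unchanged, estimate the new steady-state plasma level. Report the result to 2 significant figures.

The CYP2E1 pathway (53% of clearance) drops to 0.37× activity: 0.53 × 0.37 = 0.1961.
CYP2C9 (17%) and the residual 30% are unaffected.
New clearance relative to baseline: 0.1961 + 0.17 + 0.3 = 0.6661.
Steady-state plasma level ∝ 1/CL, so new value = 15 / 0.6661 = 23 μg/mL.

23 μg/mL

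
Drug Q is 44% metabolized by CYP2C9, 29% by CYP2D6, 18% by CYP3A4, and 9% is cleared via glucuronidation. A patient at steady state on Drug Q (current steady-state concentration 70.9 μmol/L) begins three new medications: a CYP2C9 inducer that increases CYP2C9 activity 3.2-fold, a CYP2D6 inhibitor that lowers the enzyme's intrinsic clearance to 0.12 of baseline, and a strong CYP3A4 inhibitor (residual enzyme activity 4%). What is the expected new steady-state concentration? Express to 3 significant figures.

CYP2C9: 0.44 × 3.2 = 1.408
CYP2D6: 0.29 × 0.12 = 0.0348
CYP3A4: 0.18 × 0.04 = 0.0072
Other: 0.09 (unchanged)
Relative clearance = 1.408 + 0.0348 + 0.0072 + 0.09 = 1.54.
Dividing the baseline by the relative clearance: 70.9 / 1.54 = 46.0 μmol/L.

46.0 μmol/L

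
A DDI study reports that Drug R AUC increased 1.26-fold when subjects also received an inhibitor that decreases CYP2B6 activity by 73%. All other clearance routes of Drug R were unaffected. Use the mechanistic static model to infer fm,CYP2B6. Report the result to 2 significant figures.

CL'/CL = 1 / 1.26 = 0.7937
0.27·fm + (1 − fm) = 0.7937
fm = (0.7937 − 1) / (0.27 − 1) = 0.28

0.28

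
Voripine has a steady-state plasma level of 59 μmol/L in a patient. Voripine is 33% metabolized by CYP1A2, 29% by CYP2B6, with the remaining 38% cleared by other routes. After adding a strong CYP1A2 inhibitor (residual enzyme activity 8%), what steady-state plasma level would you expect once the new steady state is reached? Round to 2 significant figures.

CYP1A2: 0.33 × 0.08 = 0.0264
CYP2B6: 0.29 (unchanged)
Other: 0.38 (unchanged)
CL_new/CL_old = 0.0264 + 0.29 + 0.38 = 0.6964.
With dosing unchanged, steady-state plasma level scales as 1/CL: 59 / 0.6964 = 85 μmol/L.

85 μmol/L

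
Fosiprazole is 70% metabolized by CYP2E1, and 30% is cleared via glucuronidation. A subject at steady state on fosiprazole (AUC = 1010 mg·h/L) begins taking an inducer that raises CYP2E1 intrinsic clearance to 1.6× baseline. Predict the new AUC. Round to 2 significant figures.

CYP2E1: 0.7 × 1.6 = 1.12
Other: 0.3 (unchanged)
CL_new/CL_old = 1.12 + 0.3 = 1.42.
New AUC = baseline ÷ relative clearance = 1010 / 1.42 = 7.1 × 10² mg·h/L.

7.1 × 10² mg·h/L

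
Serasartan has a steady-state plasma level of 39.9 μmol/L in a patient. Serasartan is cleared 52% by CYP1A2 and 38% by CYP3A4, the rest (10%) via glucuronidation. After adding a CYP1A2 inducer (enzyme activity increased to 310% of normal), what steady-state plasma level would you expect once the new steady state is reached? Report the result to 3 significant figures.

19.1 μmol/L

CYP1A2: 0.52 × 3.1 = 1.612
CYP3A4: 0.38 (unchanged)
Other: 0.1 (unchanged)
Relative clearance = 1.612 + 0.38 + 0.1 = 2.092.
With dosing unchanged, steady-state plasma level scales as 1/CL: 39.9 / 2.092 = 19.1 μmol/L.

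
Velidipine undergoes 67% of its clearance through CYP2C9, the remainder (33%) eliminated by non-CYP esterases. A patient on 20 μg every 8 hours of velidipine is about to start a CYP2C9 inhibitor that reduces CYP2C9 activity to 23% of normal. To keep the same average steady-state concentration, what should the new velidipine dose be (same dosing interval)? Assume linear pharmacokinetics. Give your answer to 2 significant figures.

9.7 μg

The CYP2C9 pathway (67% of clearance) is reduced to 0.23× activity: 0.67 × 0.23 = 0.1541.
The remaining 33% of clearance is unaffected.
CL_new/CL_old = 0.1541 + 0.33 = 0.4841.
Css,avg = (dose rate)/CL, so holding Css fixed requires dose ∝ CL: 20 × 0.4841 = 9.7 μg.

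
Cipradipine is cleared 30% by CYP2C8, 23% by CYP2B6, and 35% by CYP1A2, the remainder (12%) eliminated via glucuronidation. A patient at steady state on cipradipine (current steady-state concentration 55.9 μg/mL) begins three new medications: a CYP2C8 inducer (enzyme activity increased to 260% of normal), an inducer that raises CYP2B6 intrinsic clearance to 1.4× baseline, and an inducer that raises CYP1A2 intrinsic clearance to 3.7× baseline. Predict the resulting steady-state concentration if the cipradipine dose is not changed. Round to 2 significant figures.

22 μg/mL

The CYP2C8 pathway (30% of clearance) is boosted to 2.6× activity: 0.3 × 2.6 = 0.78.
The CYP2B6 pathway (23% of clearance) is boosted to 1.4× activity: 0.23 × 1.4 = 0.322.
The CYP1A2 pathway (35% of clearance) rises to 3.7× activity: 0.35 × 3.7 = 1.295.
Non-CYP routes (12%) are unchanged.
CL_new/CL_old = 0.78 + 0.322 + 1.295 + 0.12 = 2.517.
New steady-state concentration = 55.9 / 2.517 = 22 μg/mL (concentration scales inversely with clearance).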